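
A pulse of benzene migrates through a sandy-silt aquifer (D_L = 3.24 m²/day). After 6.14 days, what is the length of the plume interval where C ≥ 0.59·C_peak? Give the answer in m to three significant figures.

The plume is Gaussian with σ = √(2Dt) = √(2 × 3.24 × 6.14) = 6.308 m.
C/C_peak = exp(−Δx²/(2σ²)) = 0.59 ⇒ Δx = σ·√(−2 ln 0.59) = 6.308 × 1.027 = 6.478 m.
Width = 2Δx = 13.0 m.

13.0 m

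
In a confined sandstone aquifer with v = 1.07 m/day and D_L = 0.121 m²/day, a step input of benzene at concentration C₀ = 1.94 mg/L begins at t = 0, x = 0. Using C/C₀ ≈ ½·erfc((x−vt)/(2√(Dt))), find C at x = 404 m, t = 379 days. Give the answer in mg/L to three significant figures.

1.09 mg/L

For a continuous step input, C/C₀ ≈ ½·erfc((x−vt)/(2√(Dt))).
vt = 1.07 × 379 = 405.53 m and 2√(Dt) = 2√(0.121 × 379) = 13.54 m.
Argument (x−vt)/(2√(Dt)) = (404 − 405.53)/13.54 = -0.1130; ½·erfc(-0.1130) = 0.5635.
C = 1.94 × 0.5635 = 1.09 mg/L.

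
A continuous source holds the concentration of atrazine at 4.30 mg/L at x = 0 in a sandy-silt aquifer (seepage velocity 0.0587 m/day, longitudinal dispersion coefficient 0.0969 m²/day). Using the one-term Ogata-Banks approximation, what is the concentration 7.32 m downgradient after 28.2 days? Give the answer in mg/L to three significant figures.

0.0331 mg/L

For a continuous step input, C/C₀ ≈ ½·erfc((x−vt)/(2√(Dt))).
vt = 0.0587 × 28.2 = 1.65534 m and 2√(Dt) = 2√(0.0969 × 28.2) = 3.306 m.
Argument (x−vt)/(2√(Dt)) = (7.32 − 1.65534)/3.306 = 1.713; ½·erfc(1.713) = 0.007706.
C = 4.30 × 0.007706 = 0.0331 mg/L.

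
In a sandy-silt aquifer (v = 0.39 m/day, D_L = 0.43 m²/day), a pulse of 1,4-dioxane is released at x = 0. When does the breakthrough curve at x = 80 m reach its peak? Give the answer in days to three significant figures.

For the 1D instantaneous-source solution, setting ∂C/∂t = 0 at fixed x gives v²t² + 2Dt − x² = 0, so t = (√(D² + v²x²) − D)/v².
√(D² + v²x²) = √(0.43² + 0.39² × 80²) = 31.20; v² = 0.1521.
t = (31.20 − 0.43)/0.1521 = 202 days (vs. the pure-advection estimate x/v = 205 d).

202 days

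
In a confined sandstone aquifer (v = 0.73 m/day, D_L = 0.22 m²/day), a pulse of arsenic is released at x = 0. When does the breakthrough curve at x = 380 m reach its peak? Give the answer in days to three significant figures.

520 days

For the 1D instantaneous-source solution, setting ∂C/∂t = 0 at fixed x gives v²t² + 2Dt − x² = 0, so t = (√(D² + v²x²) − D)/v².
√(D² + v²x²) = √(0.22² + 0.73² × 380²) = 277.4; v² = 0.5329.
t = (277.4 − 0.22)/0.5329 = 520 days (vs. the pure-advection estimate x/v = 521 d).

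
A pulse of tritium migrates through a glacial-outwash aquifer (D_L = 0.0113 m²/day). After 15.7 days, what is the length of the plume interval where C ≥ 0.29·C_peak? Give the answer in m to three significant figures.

1.87 m

The plume is Gaussian with σ = √(2Dt) = √(2 × 0.0113 × 15.7) = 0.5957 m.
C/C_peak = exp(−Δx²/(2σ²)) = 0.29 ⇒ Δx = σ·√(−2 ln 0.29) = 0.5957 × 1.573 = 0.9370 m.
Width = 2Δx = 1.87 m.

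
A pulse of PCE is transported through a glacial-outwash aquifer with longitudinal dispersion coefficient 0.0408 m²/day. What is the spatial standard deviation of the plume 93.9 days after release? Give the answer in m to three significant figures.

Dispersive spreading gives a Gaussian with σ² = 2Dt; advection only shifts the center.
σ = √(2 × 0.0408 × 93.9) = 2.77 m.

2.77 m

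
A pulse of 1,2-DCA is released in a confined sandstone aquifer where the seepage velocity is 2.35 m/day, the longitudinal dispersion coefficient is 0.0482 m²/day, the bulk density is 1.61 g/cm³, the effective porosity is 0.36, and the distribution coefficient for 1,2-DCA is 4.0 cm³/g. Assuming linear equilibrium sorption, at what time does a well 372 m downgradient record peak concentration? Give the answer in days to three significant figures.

Retardation factor R = 1 + ρ_b·K_d/n = 1 + 1.61 × 4.0/0.36 = 18.89.
Sorption retards both mechanisms: v_R = v/R = 0.1244 m/day, D_R = D/R = 0.002552 m²/day.
Peak time from v_R²t² + 2D_R t − x² = 0: t = (√(D_R² + v_R²x²) − D_R)/v_R².
√(D_R² + v_R²x²) = √(0.002552² + 0.1244² × 372²) = 46.28; v_R² = 0.01548.
t = (46.28 − 0.002552)/0.01548 = 2990 days.

2990 days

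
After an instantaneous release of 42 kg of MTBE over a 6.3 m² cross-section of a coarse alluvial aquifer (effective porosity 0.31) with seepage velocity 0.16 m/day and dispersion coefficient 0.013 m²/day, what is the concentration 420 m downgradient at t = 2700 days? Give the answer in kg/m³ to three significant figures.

0.367 kg/m³

For an instantaneous plane source, C(x,t) = M/(n_e·A·√(4πDt)) · exp(−(x−vt)²/(4Dt)), with n_e·A the pore (flow) area.
Plume center vt = 0.16 × 2700 = 432 m, so the well at 420 m is 12 m upgradient of the peak.
√(4πDt) = 21.00 m, giving peak height M/(n_e·A·√(4πDt)) = 42/(0.31 × 6.3 × 21.00) = 1.024 kg/m³.
(x−vt)²/(4Dt) = (-12)²/(4 × 0.013 × 2700) = 1.026; exp(−1.026) = 0.3584.
C = 1.024 × 0.3584 = 0.367 kg/m³.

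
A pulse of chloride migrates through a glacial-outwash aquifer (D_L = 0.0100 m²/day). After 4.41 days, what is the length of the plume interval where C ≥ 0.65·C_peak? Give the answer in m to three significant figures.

The plume is Gaussian with σ = √(2Dt) = √(2 × 0.0100 × 4.41) = 0.2970 m.
C/C_peak = exp(−Δx²/(2σ²)) = 0.65 ⇒ Δx = σ·√(−2 ln 0.65) = 0.2970 × 0.9282 = 0.2757 m.
Width = 2Δx = 0.551 m.

0.551 m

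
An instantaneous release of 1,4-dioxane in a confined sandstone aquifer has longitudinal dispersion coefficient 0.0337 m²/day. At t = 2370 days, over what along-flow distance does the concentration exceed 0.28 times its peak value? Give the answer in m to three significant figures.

The plume is Gaussian with σ = √(2Dt) = √(2 × 0.0337 × 2370) = 12.64 m.
C/C_peak = exp(−Δx²/(2σ²)) = 0.28 ⇒ Δx = σ·√(−2 ln 0.28) = 12.64 × 1.596 = 20.17 m.
Width = 2Δx = 40.3 m.

40.3 m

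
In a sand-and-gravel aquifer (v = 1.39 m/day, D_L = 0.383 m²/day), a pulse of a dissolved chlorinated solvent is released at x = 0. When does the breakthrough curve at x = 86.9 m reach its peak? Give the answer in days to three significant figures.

For the 1D instantaneous-source solution, setting ∂C/∂t = 0 at fixed x gives v²t² + 2Dt − x² = 0, so t = (√(D² + v²x²) − D)/v².
√(D² + v²x²) = √(0.383² + 1.39² × 86.9²) = 120.8; v² = 1.9321.
t = (120.8 − 0.383)/1.9321 = 62.3 days (vs. the pure-advection estimate x/v = 62.5 d).

62.3 days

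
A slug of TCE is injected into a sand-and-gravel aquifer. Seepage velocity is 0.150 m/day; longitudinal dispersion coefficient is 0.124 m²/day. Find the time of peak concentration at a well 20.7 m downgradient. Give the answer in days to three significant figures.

133 days

For the 1D instantaneous-source solution, setting ∂C/∂t = 0 at fixed x gives v²t² + 2Dt − x² = 0, so t = (√(D² + v²x²) − D)/v².
√(D² + v²x²) = √(0.124² + 0.150² × 20.7²) = 3.107; v² = 0.0225.
t = (3.107 − 0.124)/0.0225 = 133 days (vs. the pure-advection estimate x/v = 138 d).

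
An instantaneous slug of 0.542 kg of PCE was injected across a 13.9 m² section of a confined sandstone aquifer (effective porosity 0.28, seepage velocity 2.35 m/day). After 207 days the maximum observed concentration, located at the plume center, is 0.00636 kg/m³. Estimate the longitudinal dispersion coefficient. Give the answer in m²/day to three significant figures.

At the plume center C_max = M/(n_e·A·√(4πDt)), so D = M²/(4πt·(n_e·A·C_max)²).
n_e·A·C_max = 0.28 × 13.9 × 0.00636 = 0.02475 kg/m.
D = 0.542²/(4π × 207 × 0.02475²) = 0.184 m²/day.

0.184 m²/day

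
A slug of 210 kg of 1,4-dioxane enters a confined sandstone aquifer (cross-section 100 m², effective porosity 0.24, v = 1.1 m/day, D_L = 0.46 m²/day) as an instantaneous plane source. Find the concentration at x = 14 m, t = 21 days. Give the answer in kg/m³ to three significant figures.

0.0931 kg/m³

For an instantaneous plane source, C(x,t) = M/(n_e·A·√(4πDt)) · exp(−(x−vt)²/(4Dt)), with n_e·A the pore (flow) area.
Plume center vt = 1.1 × 21 = 23.1 m, so the well at 14 m is 9.1 m upgradient of the peak.
√(4πDt) = 11.02 m, giving peak height M/(n_e·A·√(4πDt)) = 210/(0.24 × 100 × 11.02) = 0.7940 kg/m³.
(x−vt)²/(4Dt) = (-9.1)²/(4 × 0.46 × 21) = 2.143; exp(−2.143) = 0.1173.
C = 0.7940 × 0.1173 = 0.0931 kg/m³.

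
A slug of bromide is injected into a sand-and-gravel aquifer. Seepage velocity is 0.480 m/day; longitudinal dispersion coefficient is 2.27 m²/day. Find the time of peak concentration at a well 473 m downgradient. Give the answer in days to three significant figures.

For the 1D instantaneous-source solution, setting ∂C/∂t = 0 at fixed x gives v²t² + 2Dt − x² = 0, so t = (√(D² + v²x²) − D)/v².
√(D² + v²x²) = √(2.27² + 0.480² × 473²) = 227.1; v² = 0.2304.
t = (227.1 − 2.27)/0.2304 = 976 days (vs. the pure-advection estimate x/v = 985 d).

976 days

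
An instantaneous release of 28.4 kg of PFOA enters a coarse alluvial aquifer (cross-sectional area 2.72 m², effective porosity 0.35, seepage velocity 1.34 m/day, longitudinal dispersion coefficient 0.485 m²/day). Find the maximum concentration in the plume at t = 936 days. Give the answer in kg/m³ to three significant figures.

The peak of an instantaneous 1D plume sits at x = vt; there the Gaussian factor is 1 and C_max = M/(n_e·A·√(4πDt)), where n_e·A is the pore area the mass is dissolved in.
√(4πDt) = √(4π × 0.485 × 936) = 75.53 m, so C_max = 28.4/(0.35 × 2.72 × 75.53) = 0.395 kg/m³.

0.395 kg/m³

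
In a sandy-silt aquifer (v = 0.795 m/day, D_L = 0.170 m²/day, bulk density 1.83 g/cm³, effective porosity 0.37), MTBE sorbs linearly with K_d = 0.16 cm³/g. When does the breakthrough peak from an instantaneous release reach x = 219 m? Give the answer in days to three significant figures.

493 days

Retardation factor R = 1 + ρ_b·K_d/n = 1 + 1.83 × 0.16/0.37 = 1.791.
Sorption retards both mechanisms: v_R = v/R = 0.4439 m/day, D_R = D/R = 0.09492 m²/day.
Peak time from v_R²t² + 2D_R t − x² = 0: t = (√(D_R² + v_R²x²) − D_R)/v_R².
√(D_R² + v_R²x²) = √(0.09492² + 0.4439² × 219²) = 97.21; v_R² = 0.1970.
t = (97.21 − 0.09492)/0.1970 = 493 days.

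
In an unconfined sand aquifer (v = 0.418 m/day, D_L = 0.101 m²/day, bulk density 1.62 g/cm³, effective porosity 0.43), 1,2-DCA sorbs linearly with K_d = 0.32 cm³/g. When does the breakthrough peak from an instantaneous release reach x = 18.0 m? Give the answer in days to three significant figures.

Retardation factor R = 1 + ρ_b·K_d/n = 1 + 1.62 × 0.32/0.43 = 2.206.
Sorption retards both mechanisms: v_R = v/R = 0.1895 m/day, D_R = D/R = 0.04578 m²/day.
Peak time from v_R²t² + 2D_R t − x² = 0: t = (√(D_R² + v_R²x²) − D_R)/v_R².
√(D_R² + v_R²x²) = √(0.04578² + 0.1895² × 18.0²) = 3.411; v_R² = 0.03591.
t = (3.411 − 0.04578)/0.03591 = 93.7 days.

93.7 days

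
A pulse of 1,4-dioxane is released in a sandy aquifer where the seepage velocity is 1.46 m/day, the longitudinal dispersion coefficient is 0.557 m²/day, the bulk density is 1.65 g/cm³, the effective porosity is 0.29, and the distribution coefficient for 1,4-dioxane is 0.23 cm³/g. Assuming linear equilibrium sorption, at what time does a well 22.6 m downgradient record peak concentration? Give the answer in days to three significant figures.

35.1 days

Retardation factor R = 1 + ρ_b·K_d/n = 1 + 1.65 × 0.23/0.29 = 2.309.
Sorption retards both mechanisms: v_R = v/R = 0.6323 m/day, D_R = D/R = 0.2412 m²/day.
Peak time from v_R²t² + 2D_R t − x² = 0: t = (√(D_R² + v_R²x²) − D_R)/v_R².
√(D_R² + v_R²x²) = √(0.2412² + 0.6323² × 22.6²) = 14.29; v_R² = 0.3998.
t = (14.29 − 0.2412)/0.3998 = 35.1 days.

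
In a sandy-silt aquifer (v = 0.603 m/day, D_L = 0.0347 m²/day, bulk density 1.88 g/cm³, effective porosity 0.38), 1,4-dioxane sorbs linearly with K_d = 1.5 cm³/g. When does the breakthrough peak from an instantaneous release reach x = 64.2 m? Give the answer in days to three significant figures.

Retardation factor R = 1 + ρ_b·K_d/n = 1 + 1.88 × 1.5/0.38 = 8.421.
Sorption retards both mechanisms: v_R = v/R = 0.07161 m/day, D_R = D/R = 0.004121 m²/day.
Peak time from v_R²t² + 2D_R t − x² = 0: t = (√(D_R² + v_R²x²) − D_R)/v_R².
√(D_R² + v_R²x²) = √(0.004121² + 0.07161² × 64.2²) = 4.597; v_R² = 0.005128.
t = (4.597 − 0.004121)/0.005128 = 896 days.

896 days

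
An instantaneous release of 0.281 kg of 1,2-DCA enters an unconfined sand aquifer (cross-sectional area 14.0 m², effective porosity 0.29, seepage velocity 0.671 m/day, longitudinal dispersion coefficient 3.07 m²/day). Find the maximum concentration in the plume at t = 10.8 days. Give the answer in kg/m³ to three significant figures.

0.00339 kg/m³

The peak of an instantaneous 1D plume sits at x = vt; there the Gaussian factor is 1 and C_max = M/(n_e·A·√(4πDt)), where n_e·A is the pore area the mass is dissolved in.
√(4πDt) = √(4π × 3.07 × 10.8) = 20.41 m, so C_max = 0.281/(0.29 × 14.0 × 20.41) = 0.00339 kg/m³.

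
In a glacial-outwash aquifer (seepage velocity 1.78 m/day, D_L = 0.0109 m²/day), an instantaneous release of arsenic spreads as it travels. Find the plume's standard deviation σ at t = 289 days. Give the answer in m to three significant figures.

Dispersive spreading gives a Gaussian with σ² = 2Dt; advection only shifts the center.
σ = √(2 × 0.0109 × 289) = 2.51 m.

2.51 m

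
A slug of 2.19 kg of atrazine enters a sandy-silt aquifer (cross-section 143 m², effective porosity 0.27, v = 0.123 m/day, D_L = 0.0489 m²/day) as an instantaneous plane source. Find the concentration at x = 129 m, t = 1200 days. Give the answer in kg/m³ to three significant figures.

0.000478 kg/m³

For an instantaneous plane source, C(x,t) = M/(n_e·A·√(4πDt)) · exp(−(x−vt)²/(4Dt)), with n_e·A the pore (flow) area.
Plume center vt = 0.123 × 1200 = 147.6 m, so the well at 129 m is 18.6 m upgradient of the peak.
√(4πDt) = 27.16 m, giving peak height M/(n_e·A·√(4πDt)) = 2.19/(0.27 × 143 × 27.16) = 0.002088 kg/m³.
(x−vt)²/(4Dt) = (-18.6)²/(4 × 0.0489 × 1200) = 1.474; exp(−1.474) = 0.2290.
C = 0.002088 × 0.2290 = 0.000478 kg/m³.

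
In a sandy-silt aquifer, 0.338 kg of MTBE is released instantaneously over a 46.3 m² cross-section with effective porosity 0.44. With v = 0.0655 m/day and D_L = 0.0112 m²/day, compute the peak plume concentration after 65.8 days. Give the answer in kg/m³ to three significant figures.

0.00545 kg/m³

The peak of an instantaneous 1D plume sits at x = vt; there the Gaussian factor is 1 and C_max = M/(n_e·A·√(4πDt)), where n_e·A is the pore area the mass is dissolved in.
√(4πDt) = √(4π × 0.0112 × 65.8) = 3.043 m, so C_max = 0.338/(0.44 × 46.3 × 3.043) = 0.00545 kg/m³.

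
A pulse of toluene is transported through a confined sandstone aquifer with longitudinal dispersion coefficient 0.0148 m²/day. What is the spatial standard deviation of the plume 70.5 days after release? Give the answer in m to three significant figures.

Dispersive spreading gives a Gaussian with σ² = 2Dt; advection only shifts the center.
σ = √(2 × 0.0148 × 70.5) = 1.44 m.

1.44 m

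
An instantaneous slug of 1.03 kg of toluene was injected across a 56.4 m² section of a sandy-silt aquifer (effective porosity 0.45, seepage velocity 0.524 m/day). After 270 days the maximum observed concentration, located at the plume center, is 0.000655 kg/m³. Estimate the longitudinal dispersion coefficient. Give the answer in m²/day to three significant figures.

At the plume center C_max = M/(n_e·A·√(4πDt)), so D = M²/(4πt·(n_e·A·C_max)²).
n_e·A·C_max = 0.45 × 56.4 × 0.000655 = 0.01662 kg/m.
D = 1.03²/(4π × 270 × 0.01662²) = 1.13 m²/day.

1.13 m²/day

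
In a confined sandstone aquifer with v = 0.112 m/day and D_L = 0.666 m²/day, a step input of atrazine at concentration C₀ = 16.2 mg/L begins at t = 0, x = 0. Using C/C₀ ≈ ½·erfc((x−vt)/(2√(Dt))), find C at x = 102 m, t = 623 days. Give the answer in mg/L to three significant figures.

For a continuous step input, C/C₀ ≈ ½·erfc((x−vt)/(2√(Dt))).
vt = 0.112 × 623 = 69.776 m and 2√(Dt) = 2√(0.666 × 623) = 40.74 m.
Argument (x−vt)/(2√(Dt)) = (102 − 69.776)/40.74 = 0.7910; ½·erfc(0.7910) = 0.1316.
C = 16.2 × 0.1316 = 2.13 mg/L.

2.13 mg/L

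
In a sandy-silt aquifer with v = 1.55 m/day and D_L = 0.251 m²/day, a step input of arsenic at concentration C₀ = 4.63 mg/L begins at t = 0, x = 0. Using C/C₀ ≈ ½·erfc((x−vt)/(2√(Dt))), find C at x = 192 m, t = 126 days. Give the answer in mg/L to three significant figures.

For a continuous step input, C/C₀ ≈ ½·erfc((x−vt)/(2√(Dt))).
vt = 1.55 × 126 = 195.3 m and 2√(Dt) = 2√(0.251 × 126) = 11.25 m.
Argument (x−vt)/(2√(Dt)) = (192 − 195.3)/11.25 = -0.2933; ½·erfc(-0.2933) = 0.6609.
C = 4.63 × 0.6609 = 3.06 mg/L.

3.06 mg/L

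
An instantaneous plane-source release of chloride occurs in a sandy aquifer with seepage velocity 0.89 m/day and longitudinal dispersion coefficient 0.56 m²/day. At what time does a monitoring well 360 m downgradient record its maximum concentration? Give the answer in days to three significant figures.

404 days

For the 1D instantaneous-source solution, setting ∂C/∂t = 0 at fixed x gives v²t² + 2Dt − x² = 0, so t = (√(D² + v²x²) − D)/v².
√(D² + v²x²) = √(0.56² + 0.89² × 360²) = 320.4; v² = 0.7921.
t = (320.4 − 0.56)/0.7921 = 404 days (vs. the pure-advection estimate x/v = 404 d).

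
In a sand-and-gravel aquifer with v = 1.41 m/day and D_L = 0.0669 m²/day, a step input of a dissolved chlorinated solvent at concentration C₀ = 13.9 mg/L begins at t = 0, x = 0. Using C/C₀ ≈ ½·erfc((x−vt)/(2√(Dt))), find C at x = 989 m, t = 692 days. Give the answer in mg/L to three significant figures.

For a continuous step input, C/C₀ ≈ ½·erfc((x−vt)/(2√(Dt))).
vt = 1.41 × 692 = 975.72 m and 2√(Dt) = 2√(0.0669 × 692) = 13.61 m.
Argument (x−vt)/(2√(Dt)) = (989 − 975.72)/13.61 = 0.9758; ½·erfc(0.9758) = 0.08379.
C = 13.9 × 0.08379 = 1.16 mg/L.

1.16 mg/L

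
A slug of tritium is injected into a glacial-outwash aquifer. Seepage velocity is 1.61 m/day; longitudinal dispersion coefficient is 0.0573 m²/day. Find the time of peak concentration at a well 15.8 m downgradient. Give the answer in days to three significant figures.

For the 1D instantaneous-source solution, setting ∂C/∂t = 0 at fixed x gives v²t² + 2Dt − x² = 0, so t = (√(D² + v²x²) − D)/v².
√(D² + v²x²) = √(0.0573² + 1.61² × 15.8²) = 25.44; v² = 2.5921.
t = (25.44 − 0.0573)/2.5921 = 9.79 days (vs. the pure-advection estimate x/v = 9.81 d).

9.79 days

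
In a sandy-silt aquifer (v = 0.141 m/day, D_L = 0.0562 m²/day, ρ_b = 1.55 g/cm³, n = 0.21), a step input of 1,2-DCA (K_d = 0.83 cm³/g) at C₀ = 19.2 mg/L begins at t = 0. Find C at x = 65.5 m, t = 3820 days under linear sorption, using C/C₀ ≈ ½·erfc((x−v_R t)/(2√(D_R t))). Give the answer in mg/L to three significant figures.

17.3 mg/L

Retardation factor R = 1 + ρ_b·K_d/n = 1 + 1.55 × 0.83/0.21 = 7.126.
Sorption retards both mechanisms: v_R = v/R = 0.01979 m/day, D_R = D/R = 0.007887 m²/day.
v_R·t = 0.01979 × 3820 = 75.5978 m; 2√(D_R t) = 10.98 m; argument = (65.5 − 75.5978)/10.98 = -0.9197.
C = C₀ × ½·erfc(-0.9197) = 19.2 × 0.9033 = 17.3 mg/L.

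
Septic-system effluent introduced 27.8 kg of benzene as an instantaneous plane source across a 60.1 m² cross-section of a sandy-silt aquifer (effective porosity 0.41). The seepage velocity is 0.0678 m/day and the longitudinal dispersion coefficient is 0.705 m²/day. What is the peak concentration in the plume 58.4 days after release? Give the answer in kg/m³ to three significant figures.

0.0496 kg/m³

The peak of an instantaneous 1D plume sits at x = vt; there the Gaussian factor is 1 and C_max = M/(n_e·A·√(4πDt)), where n_e·A is the pore area the mass is dissolved in.
√(4πDt) = √(4π × 0.705 × 58.4) = 22.75 m, so C_max = 27.8/(0.41 × 60.1 × 22.75) = 0.0496 kg/m³.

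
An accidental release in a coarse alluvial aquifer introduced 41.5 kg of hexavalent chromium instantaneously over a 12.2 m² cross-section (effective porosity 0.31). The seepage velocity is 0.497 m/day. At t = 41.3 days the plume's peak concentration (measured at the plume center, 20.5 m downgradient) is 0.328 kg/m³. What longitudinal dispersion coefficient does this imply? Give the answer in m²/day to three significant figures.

At the plume center C_max = M/(n_e·A·√(4πDt)), so D = M²/(4πt·(n_e·A·C_max)²).
n_e·A·C_max = 0.31 × 12.2 × 0.328 = 1.240 kg/m.
D = 41.5²/(4π × 41.3 × 1.240²) = 2.16 m²/day.

2.16 m²/day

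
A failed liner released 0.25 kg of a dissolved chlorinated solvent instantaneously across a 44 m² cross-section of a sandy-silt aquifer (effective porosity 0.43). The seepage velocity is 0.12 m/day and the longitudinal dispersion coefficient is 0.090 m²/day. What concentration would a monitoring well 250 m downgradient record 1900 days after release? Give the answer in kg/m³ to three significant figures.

0.000140 kg/m³

For an instantaneous plane source, C(x,t) = M/(n_e·A·√(4πDt)) · exp(−(x−vt)²/(4Dt)), with n_e·A the pore (flow) area.
Plume center vt = 0.12 × 1900 = 228 m, so the well at 250 m is 22 m downgradient of the peak.
√(4πDt) = 46.36 m, giving peak height M/(n_e·A·√(4πDt)) = 0.25/(0.43 × 44 × 46.36) = 0.0002850 kg/m³.
(x−vt)²/(4Dt) = (22)²/(4 × 0.090 × 1900) = 0.7076; exp(−0.7076) = 0.4928.
C = 0.0002850 × 0.4928 = 0.000140 kg/m³.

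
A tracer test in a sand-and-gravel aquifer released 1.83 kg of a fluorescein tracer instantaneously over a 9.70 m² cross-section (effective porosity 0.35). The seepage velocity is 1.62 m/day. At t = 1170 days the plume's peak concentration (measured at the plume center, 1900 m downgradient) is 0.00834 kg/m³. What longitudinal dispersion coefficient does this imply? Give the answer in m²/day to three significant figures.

At the plume center C_max = M/(n_e·A·√(4πDt)), so D = M²/(4πt·(n_e·A·C_max)²).
n_e·A·C_max = 0.35 × 9.70 × 0.00834 = 0.02831 kg/m.
D = 1.83²/(4π × 1170 × 0.02831²) = 0.284 m²/day.

0.284 m²/day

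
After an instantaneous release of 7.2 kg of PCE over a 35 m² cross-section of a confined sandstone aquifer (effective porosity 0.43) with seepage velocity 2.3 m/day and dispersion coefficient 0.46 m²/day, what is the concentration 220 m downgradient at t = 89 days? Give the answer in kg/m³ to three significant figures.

0.00505 kg/m³

For an instantaneous plane source, C(x,t) = M/(n_e·A·√(4πDt)) · exp(−(x−vt)²/(4Dt)), with n_e·A the pore (flow) area.
Plume center vt = 2.3 × 89 = 204.7 m, so the well at 220 m is 15.3 m downgradient of the peak.
√(4πDt) = 22.68 m, giving peak height M/(n_e·A·√(4πDt)) = 7.2/(0.43 × 35 × 22.68) = 0.02109 kg/m³.
(x−vt)²/(4Dt) = (15.3)²/(4 × 0.46 × 89) = 1.429; exp(−1.429) = 0.2395.
C = 0.02109 × 0.2395 = 0.00505 kg/m³.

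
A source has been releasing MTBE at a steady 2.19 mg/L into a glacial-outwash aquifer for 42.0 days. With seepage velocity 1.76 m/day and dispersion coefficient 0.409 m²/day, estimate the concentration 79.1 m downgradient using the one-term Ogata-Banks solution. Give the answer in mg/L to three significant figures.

0.413 mg/L

For a continuous step input, C/C₀ ≈ ½·erfc((x−vt)/(2√(Dt))).
vt = 1.76 × 42.0 = 73.92 m and 2√(Dt) = 2√(0.409 × 42.0) = 8.289 m.
Argument (x−vt)/(2√(Dt)) = (79.1 − 73.92)/8.289 = 0.6249; ½·erfc(0.6249) = 0.1884.
C = 2.19 × 0.1884 = 0.413 mg/L.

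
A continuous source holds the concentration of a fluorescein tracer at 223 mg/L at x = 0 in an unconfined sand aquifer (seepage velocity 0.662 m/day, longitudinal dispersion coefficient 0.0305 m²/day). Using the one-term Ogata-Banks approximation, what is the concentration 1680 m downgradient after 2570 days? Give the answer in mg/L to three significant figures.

213 mg/L

For a continuous step input, C/C₀ ≈ ½·erfc((x−vt)/(2√(Dt))).
vt = 0.662 × 2570 = 1701.34 m and 2√(Dt) = 2√(0.0305 × 2570) = 17.71 m.
Argument (x−vt)/(2√(Dt)) = (1680 − 1701.34)/17.71 = -1.205; ½·erfc(-1.205) = 0.9558.
C = 223 × 0.9558 = 213 mg/L.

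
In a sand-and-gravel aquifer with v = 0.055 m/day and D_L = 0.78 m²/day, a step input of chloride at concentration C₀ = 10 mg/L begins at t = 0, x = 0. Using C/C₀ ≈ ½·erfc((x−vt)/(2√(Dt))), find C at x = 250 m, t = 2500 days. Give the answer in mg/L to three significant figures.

For a continuous step input, C/C₀ ≈ ½·erfc((x−vt)/(2√(Dt))).
vt = 0.055 × 2500 = 137.5 m and 2√(Dt) = 2√(0.78 × 2500) = 88.32 m.
Argument (x−vt)/(2√(Dt)) = (250 − 137.5)/88.32 = 1.274; ½·erfc(1.274) = 0.03580.
C = 10 × 0.03580 = 0.358 mg/L.

0.358 mg/L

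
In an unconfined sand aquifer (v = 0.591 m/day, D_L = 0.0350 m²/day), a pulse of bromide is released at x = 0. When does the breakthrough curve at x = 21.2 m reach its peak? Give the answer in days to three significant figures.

35.8 days

For the 1D instantaneous-source solution, setting ∂C/∂t = 0 at fixed x gives v²t² + 2Dt − x² = 0, so t = (√(D² + v²x²) − D)/v².
√(D² + v²x²) = √(0.0350² + 0.591² × 21.2²) = 12.53; v² = 0.349281.
t = (12.53 − 0.0350)/0.349281 = 35.8 days (vs. the pure-advection estimate x/v = 35.9 d).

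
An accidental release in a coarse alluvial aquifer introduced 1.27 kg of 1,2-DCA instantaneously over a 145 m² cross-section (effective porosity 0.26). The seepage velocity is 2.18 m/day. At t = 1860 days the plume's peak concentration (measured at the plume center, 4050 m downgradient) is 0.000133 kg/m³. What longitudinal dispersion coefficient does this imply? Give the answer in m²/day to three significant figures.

At the plume center C_max = M/(n_e·A·√(4πDt)), so D = M²/(4πt·(n_e·A·C_max)²).
n_e·A·C_max = 0.26 × 145 × 0.000133 = 0.005014 kg/m.
D = 1.27²/(4π × 1860 × 0.005014²) = 2.74 m²/day.

2.74 m²/day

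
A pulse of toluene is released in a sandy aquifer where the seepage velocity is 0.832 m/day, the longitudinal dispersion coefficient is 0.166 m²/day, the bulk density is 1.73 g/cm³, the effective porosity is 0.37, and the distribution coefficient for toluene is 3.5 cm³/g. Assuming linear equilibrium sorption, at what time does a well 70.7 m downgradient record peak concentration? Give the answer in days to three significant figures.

Retardation factor R = 1 + ρ_b·K_d/n = 1 + 1.73 × 3.5/0.37 = 17.36.
Sorption retards both mechanisms: v_R = v/R = 0.04793 m/day, D_R = D/R = 0.009562 m²/day.
Peak time from v_R²t² + 2D_R t − x² = 0: t = (√(D_R² + v_R²x²) − D_R)/v_R².
√(D_R² + v_R²x²) = √(0.009562² + 0.04793² × 70.7²) = 3.389; v_R² = 0.002297.
t = (3.389 − 0.009562)/0.002297 = 1470 days.

1470 days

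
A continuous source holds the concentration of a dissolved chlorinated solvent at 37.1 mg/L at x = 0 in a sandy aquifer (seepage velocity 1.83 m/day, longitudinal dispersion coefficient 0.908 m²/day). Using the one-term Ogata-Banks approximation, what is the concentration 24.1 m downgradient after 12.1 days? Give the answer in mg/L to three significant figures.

12.5 mg/L

For a continuous step input, C/C₀ ≈ ½·erfc((x−vt)/(2√(Dt))).
vt = 1.83 × 12.1 = 22.143 m and 2√(Dt) = 2√(0.908 × 12.1) = 6.629 m.
Argument (x−vt)/(2√(Dt)) = (24.1 − 22.143)/6.629 = 0.2952; ½·erfc(0.2952) = 0.3382.
C = 37.1 × 0.3382 = 12.5 mg/L.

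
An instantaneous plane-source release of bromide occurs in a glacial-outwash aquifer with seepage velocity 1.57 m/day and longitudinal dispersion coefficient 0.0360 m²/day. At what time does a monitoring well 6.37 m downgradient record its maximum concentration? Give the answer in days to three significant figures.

For the 1D instantaneous-source solution, setting ∂C/∂t = 0 at fixed x gives v²t² + 2Dt − x² = 0, so t = (√(D² + v²x²) − D)/v².
√(D² + v²x²) = √(0.0360² + 1.57² × 6.37²) = 10.00; v² = 2.4649.
t = (10.00 − 0.0360)/2.4649 = 4.04 days (vs. the pure-advection estimate x/v = 4.06 d).

4.04 days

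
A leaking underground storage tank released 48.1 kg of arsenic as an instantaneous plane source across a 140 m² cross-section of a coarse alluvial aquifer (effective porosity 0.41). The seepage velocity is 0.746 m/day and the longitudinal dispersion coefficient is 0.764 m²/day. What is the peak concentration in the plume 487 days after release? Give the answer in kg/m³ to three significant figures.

0.0123 kg/m³

The peak of an instantaneous 1D plume sits at x = vt; there the Gaussian factor is 1 and C_max = M/(n_e·A·√(4πDt)), where n_e·A is the pore area the mass is dissolved in.
√(4πDt) = √(4π × 0.764 × 487) = 68.38 m, so C_max = 48.1/(0.41 × 140 × 68.38) = 0.0123 kg/m³.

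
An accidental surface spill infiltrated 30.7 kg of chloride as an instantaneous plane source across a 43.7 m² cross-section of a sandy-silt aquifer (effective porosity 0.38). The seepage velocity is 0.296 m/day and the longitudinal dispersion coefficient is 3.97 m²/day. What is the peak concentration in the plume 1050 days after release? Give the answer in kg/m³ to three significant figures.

0.00808 kg/m³

The peak of an instantaneous 1D plume sits at x = vt; there the Gaussian factor is 1 and C_max = M/(n_e·A·√(4πDt)), where n_e·A is the pore area the mass is dissolved in.
√(4πDt) = √(4π × 3.97 × 1050) = 228.9 m, so C_max = 30.7/(0.38 × 43.7 × 228.9) = 0.00808 kg/m³.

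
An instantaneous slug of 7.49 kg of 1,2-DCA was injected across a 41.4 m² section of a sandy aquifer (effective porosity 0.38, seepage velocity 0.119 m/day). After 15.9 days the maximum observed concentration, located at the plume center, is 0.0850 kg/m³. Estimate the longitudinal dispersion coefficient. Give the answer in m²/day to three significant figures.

0.157 m²/day

At the plume center C_max = M/(n_e·A·√(4πDt)), so D = M²/(4πt·(n_e·A·C_max)²).
n_e·A·C_max = 0.38 × 41.4 × 0.0850 = 1.337 kg/m.
D = 7.49²/(4π × 15.9 × 1.337²) = 0.157 m²/day.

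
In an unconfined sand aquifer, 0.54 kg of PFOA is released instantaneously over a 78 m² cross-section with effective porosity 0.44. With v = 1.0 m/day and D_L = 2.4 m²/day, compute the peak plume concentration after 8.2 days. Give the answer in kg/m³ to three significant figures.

The peak of an instantaneous 1D plume sits at x = vt; there the Gaussian factor is 1 and C_max = M/(n_e·A·√(4πDt)), where n_e·A is the pore area the mass is dissolved in.
√(4πDt) = √(4π × 2.4 × 8.2) = 15.73 m, so C_max = 0.54/(0.44 × 78 × 15.73) = 0.00100 kg/m³.

0.00100 kg/m³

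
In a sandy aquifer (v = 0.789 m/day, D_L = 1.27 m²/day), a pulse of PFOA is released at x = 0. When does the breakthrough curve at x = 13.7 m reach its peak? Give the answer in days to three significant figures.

15.4 days

For the 1D instantaneous-source solution, setting ∂C/∂t = 0 at fixed x gives v²t² + 2Dt − x² = 0, so t = (√(D² + v²x²) − D)/v².
√(D² + v²x²) = √(1.27² + 0.789² × 13.7²) = 10.88; v² = 0.622521.
t = (10.88 − 1.27)/0.622521 = 15.4 days (vs. the pure-advection estimate x/v = 17.4 d).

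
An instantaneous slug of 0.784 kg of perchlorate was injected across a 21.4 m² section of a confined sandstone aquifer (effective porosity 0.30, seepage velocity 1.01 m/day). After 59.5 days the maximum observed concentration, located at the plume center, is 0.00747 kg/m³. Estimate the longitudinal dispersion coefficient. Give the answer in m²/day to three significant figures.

At the plume center C_max = M/(n_e·A·√(4πDt)), so D = M²/(4πt·(n_e·A·C_max)²).
n_e·A·C_max = 0.30 × 21.4 × 0.00747 = 0.04796 kg/m.
D = 0.784²/(4π × 59.5 × 0.04796²) = 0.357 m²/day.

0.357 m²/day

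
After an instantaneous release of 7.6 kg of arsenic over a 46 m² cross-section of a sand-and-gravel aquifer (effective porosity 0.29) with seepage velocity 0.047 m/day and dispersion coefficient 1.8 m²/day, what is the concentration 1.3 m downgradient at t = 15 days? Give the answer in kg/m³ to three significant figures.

0.0308 kg/m³

For an instantaneous plane source, C(x,t) = M/(n_e·A·√(4πDt)) · exp(−(x−vt)²/(4Dt)), with n_e·A the pore (flow) area.
Plume center vt = 0.047 × 15 = 0.705 m, so the well at 1.3 m is 0.595 m downgradient of the peak.
√(4πDt) = 18.42 m, giving peak height M/(n_e·A·√(4πDt)) = 7.6/(0.29 × 46 × 18.42) = 0.03093 kg/m³.
(x−vt)²/(4Dt) = (0.595)²/(4 × 1.8 × 15) = 0.003278; exp(−0.003278) = 0.9967.
C = 0.03093 × 0.9967 = 0.0308 kg/m³.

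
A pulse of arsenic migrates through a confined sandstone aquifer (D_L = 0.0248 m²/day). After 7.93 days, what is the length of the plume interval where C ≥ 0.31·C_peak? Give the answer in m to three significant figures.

1.92 m

The plume is Gaussian with σ = √(2Dt) = √(2 × 0.0248 × 7.93) = 0.6272 m.
C/C_peak = exp(−Δx²/(2σ²)) = 0.31 ⇒ Δx = σ·√(−2 ln 0.31) = 0.6272 × 1.530 = 0.9596 m.
Width = 2Δx = 1.92 m.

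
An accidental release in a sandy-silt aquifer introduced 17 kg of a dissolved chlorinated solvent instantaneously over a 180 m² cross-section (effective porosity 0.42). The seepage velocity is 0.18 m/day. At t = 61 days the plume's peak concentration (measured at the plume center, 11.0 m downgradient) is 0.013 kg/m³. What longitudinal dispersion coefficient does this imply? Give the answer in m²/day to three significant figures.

At the plume center C_max = M/(n_e·A·√(4πDt)), so D = M²/(4πt·(n_e·A·C_max)²).
n_e·A·C_max = 0.42 × 180 × 0.013 = 0.9828 kg/m.
D = 17²/(4π × 61 × 0.9828²) = 0.390 m²/day.

0.390 m²/day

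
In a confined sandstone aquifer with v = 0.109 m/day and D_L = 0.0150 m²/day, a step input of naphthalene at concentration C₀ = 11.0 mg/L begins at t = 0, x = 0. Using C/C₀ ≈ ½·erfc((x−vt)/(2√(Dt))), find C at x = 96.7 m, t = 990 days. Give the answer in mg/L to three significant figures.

10.8 mg/L

For a continuous step input, C/C₀ ≈ ½·erfc((x−vt)/(2√(Dt))).
vt = 0.109 × 990 = 107.91 m and 2√(Dt) = 2√(0.0150 × 990) = 7.707 m.
Argument (x−vt)/(2√(Dt)) = (96.7 − 107.91)/7.707 = -1.455; ½·erfc(-1.455) = 0.9802.
C = 11.0 × 0.9802 = 10.8 mg/L.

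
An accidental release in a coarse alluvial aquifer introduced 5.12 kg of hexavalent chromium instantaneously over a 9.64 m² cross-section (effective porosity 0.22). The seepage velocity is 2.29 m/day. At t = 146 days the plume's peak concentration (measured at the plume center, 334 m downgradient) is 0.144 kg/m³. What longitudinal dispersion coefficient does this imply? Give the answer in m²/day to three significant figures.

At the plume center C_max = M/(n_e·A·√(4πDt)), so D = M²/(4πt·(n_e·A·C_max)²).
n_e·A·C_max = 0.22 × 9.64 × 0.144 = 0.3054 kg/m.
D = 5.12²/(4π × 146 × 0.3054²) = 0.153 m²/day.

0.153 m²/day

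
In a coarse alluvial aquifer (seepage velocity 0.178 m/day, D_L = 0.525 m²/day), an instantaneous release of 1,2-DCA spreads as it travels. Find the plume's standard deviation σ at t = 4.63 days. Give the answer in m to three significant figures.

Dispersive spreading gives a Gaussian with σ² = 2Dt; advection only shifts the center.
σ = √(2 × 0.525 × 4.63) = 2.20 m.

2.20 m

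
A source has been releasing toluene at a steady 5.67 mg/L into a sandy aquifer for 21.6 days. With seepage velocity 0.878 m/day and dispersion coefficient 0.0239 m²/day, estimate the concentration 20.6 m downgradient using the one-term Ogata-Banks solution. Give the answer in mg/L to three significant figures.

0.305 mg/L

For a continuous step input, C/C₀ ≈ ½·erfc((x−vt)/(2√(Dt))).
vt = 0.878 × 21.6 = 18.9648 m and 2√(Dt) = 2√(0.0239 × 21.6) = 1.437 m.
Argument (x−vt)/(2√(Dt)) = (20.6 − 18.9648)/1.437 = 1.138; ½·erfc(1.138) = 0.05377.
C = 5.67 × 0.05377 = 0.305 mg/L.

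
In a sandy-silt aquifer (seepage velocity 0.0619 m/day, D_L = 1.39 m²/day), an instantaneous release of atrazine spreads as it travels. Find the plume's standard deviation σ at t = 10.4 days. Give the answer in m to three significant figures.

Dispersive spreading gives a Gaussian with σ² = 2Dt; advection only shifts the center.
σ = √(2 × 1.39 × 10.4) = 5.38 m.

5.38 m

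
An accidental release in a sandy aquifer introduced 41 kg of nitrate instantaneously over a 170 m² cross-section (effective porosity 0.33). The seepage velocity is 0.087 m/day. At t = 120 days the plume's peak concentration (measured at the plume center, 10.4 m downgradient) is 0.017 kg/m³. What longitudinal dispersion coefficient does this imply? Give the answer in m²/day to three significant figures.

At the plume center C_max = M/(n_e·A·√(4πDt)), so D = M²/(4πt·(n_e·A·C_max)²).
n_e·A·C_max = 0.33 × 170 × 0.017 = 0.9537 kg/m.
D = 41²/(4π × 120 × 0.9537²) = 1.23 m²/day.

1.23 m²/day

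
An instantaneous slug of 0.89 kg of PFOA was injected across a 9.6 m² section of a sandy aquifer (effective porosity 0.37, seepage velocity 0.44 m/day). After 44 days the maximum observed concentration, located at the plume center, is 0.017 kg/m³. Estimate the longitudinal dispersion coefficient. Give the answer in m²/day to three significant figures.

At the plume center C_max = M/(n_e·A·√(4πDt)), so D = M²/(4πt·(n_e·A·C_max)²).
n_e·A·C_max = 0.37 × 9.6 × 0.017 = 0.06038 kg/m.
D = 0.89²/(4π × 44 × 0.06038²) = 0.393 m²/day.

0.393 m²/day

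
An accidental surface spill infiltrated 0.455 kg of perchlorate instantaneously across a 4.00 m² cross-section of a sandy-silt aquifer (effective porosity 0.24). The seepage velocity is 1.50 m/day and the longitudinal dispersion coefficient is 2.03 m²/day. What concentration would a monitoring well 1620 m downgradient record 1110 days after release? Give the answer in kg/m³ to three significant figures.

For an instantaneous plane source, C(x,t) = M/(n_e·A·√(4πDt)) · exp(−(x−vt)²/(4Dt)), with n_e·A the pore (flow) area.
Plume center vt = 1.50 × 1110 = 1665 m, so the well at 1620 m is 45 m upgradient of the peak.
√(4πDt) = 168.3 m, giving peak height M/(n_e·A·√(4πDt)) = 0.455/(0.24 × 4.00 × 168.3) = 0.002816 kg/m³.
(x−vt)²/(4Dt) = (-45)²/(4 × 2.03 × 1110) = 0.2247; exp(−0.2247) = 0.7988.
C = 0.002816 × 0.7988 = 0.00225 kg/m³.

0.00225 kg/m³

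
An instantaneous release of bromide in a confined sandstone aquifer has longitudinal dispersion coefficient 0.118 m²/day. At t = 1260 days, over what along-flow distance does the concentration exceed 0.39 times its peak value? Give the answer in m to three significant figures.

The plume is Gaussian with σ = √(2Dt) = √(2 × 0.118 × 1260) = 17.24 m.
C/C_peak = exp(−Δx²/(2σ²)) = 0.39 ⇒ Δx = σ·√(−2 ln 0.39) = 17.24 × 1.372 = 23.65 m.
Width = 2Δx = 47.3 m.

47.3 m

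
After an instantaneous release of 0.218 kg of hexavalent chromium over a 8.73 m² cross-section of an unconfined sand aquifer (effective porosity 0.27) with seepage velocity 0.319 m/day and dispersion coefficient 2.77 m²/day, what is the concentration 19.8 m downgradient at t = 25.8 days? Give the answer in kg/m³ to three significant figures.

0.00193 kg/m³

For an instantaneous plane source, C(x,t) = M/(n_e·A·√(4πDt)) · exp(−(x−vt)²/(4Dt)), with n_e·A the pore (flow) area.
Plume center vt = 0.319 × 25.8 = 8.2302 m, so the well at 19.8 m is 11.5698 m downgradient of the peak.
√(4πDt) = 29.97 m, giving peak height M/(n_e·A·√(4πDt)) = 0.218/(0.27 × 8.73 × 29.97) = 0.003086 kg/m³.
(x−vt)²/(4Dt) = (11.5698)²/(4 × 2.77 × 25.8) = 0.4683; exp(−0.4683) = 0.6261.
C = 0.003086 × 0.6261 = 0.00193 kg/m³.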